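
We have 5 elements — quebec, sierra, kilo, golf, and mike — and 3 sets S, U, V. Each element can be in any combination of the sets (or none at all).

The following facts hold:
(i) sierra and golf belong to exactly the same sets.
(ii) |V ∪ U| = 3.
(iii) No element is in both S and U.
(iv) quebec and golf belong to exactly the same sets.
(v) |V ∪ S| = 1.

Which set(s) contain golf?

golf: U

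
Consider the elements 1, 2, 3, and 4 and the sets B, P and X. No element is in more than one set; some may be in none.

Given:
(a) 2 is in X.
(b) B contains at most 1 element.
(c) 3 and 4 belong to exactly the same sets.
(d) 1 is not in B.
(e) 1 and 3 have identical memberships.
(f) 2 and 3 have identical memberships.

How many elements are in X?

4

From (a): 2 ∈ X.
From (d): 1 ∉ B.
(e): 3 matches 1: 3 ∉ B.
(f): 3 matches 2: 3 ∉ P.
(f): 3 matches 2: 3 ∈ X.
(c): 4 matches 3: 4 ∉ B.
(c): 4 matches 3: 4 ∉ P.
(c): 4 matches 3: 4 ∈ X.
(e): 1 matches 3: 1 ∉ P.
(e): 1 matches 3: 1 ∈ X.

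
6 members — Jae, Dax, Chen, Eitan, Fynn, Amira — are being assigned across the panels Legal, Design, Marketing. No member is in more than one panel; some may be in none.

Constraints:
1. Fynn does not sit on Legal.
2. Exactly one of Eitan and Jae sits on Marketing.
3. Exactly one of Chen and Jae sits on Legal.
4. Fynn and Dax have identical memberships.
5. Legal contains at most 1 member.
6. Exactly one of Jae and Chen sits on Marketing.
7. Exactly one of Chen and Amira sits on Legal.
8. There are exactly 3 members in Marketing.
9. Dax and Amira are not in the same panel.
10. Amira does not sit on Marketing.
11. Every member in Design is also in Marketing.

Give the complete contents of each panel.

Legal = {Chen}; Design = {}; Marketing = {Dax, Fynn, Jae}

From (1): Fynn ∉ Legal.
From (10): Amira ∉ Marketing.
(4): Dax matches Fynn: Dax ∉ Legal.
(11) contrapositive: Amira ∉ Design.
Suppose Jae ∈ Legal: no assignment then satisfies all the clues, so Jae ∉ Legal.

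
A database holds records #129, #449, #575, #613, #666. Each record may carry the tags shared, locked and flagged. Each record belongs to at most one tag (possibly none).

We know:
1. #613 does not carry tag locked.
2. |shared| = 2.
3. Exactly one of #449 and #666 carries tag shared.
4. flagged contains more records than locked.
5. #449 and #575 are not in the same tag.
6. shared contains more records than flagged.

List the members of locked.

locked = {}

From (1): #613 ∉ locked.
Suppose #129 ∈ locked: no assignment then satisfies all the clues, so #129 ∉ locked.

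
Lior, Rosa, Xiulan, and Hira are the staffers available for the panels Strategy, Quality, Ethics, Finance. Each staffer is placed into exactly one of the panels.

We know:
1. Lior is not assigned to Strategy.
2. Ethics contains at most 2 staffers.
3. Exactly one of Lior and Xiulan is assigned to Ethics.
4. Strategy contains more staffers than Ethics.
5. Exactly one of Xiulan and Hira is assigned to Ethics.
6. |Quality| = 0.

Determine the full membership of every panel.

Strategy = {Hira, Rosa}; Quality = {}; Ethics = {Xiulan}; Finance = {Lior}

From (1): Lior ∉ Strategy.
(6): Quality already has 0, so the rest are out.
Suppose Lior ∈ Ethics: no assignment then satisfies all the clues, so Lior ∉ Ethics.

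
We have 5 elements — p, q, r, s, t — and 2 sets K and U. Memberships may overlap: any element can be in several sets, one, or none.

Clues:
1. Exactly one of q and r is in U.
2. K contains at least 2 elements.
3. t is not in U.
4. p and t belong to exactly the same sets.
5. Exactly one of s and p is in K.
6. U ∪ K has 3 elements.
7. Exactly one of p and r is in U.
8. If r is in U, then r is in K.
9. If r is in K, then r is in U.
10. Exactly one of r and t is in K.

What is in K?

K = {q, r, s}

From (3): t ∉ U.
(4): p matches t: p ∉ U.
(7) (exactly one): r ∈ U.
(8): r ∈ K.
(10) (exactly one): t ∉ K.
(1) (exactly one): q ∉ U.
(4): p matches t: p ∉ K.
(5) (exactly one): s ∈ K.
Suppose q ∉ K: no assignment then satisfies all the clues, so q ∈ K.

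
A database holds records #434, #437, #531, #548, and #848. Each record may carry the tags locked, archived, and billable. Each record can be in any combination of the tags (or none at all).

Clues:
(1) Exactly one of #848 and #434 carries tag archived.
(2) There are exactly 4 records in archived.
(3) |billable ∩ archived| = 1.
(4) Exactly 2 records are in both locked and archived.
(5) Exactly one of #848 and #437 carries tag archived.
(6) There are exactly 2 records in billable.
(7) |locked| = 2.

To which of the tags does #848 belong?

#848: billable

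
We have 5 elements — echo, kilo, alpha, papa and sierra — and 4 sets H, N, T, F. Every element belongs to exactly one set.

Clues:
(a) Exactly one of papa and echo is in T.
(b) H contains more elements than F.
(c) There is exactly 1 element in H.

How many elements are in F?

0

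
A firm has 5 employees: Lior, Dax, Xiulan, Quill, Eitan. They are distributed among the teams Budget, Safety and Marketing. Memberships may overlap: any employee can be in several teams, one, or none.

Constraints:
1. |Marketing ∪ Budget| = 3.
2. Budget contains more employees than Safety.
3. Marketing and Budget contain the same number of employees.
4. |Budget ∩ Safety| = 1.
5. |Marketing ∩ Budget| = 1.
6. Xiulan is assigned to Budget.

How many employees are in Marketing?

2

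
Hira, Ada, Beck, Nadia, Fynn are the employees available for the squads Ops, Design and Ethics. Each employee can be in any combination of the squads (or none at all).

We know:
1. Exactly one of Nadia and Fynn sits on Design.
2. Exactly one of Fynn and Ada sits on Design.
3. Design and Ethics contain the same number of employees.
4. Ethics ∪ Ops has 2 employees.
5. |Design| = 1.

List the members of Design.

Design = {Fynn}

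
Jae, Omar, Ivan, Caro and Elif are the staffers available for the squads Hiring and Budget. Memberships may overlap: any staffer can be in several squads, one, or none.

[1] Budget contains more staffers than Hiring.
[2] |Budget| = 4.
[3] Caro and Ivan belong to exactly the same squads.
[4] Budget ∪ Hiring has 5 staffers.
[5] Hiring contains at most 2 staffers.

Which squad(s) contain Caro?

Caro: Budget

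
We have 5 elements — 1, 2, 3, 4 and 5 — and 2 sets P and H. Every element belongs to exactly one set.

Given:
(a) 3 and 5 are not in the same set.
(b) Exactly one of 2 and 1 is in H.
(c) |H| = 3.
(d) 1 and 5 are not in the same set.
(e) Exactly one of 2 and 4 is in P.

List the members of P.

P = {2, 5}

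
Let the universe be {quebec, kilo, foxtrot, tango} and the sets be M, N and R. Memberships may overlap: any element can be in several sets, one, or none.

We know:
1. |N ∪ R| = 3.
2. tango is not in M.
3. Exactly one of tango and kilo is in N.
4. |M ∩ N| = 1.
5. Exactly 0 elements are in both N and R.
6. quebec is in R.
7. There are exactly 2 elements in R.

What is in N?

N = {kilo}

From (2): tango ∉ M.
From (6): quebec ∈ R.
Suppose quebec ∈ N: no assignment then satisfies all the clues, so quebec ∉ N.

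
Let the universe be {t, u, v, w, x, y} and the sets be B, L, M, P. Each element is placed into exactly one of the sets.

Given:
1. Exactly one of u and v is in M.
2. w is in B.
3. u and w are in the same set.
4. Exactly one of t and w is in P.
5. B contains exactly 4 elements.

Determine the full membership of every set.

B = {u, w, x, y}; L = {}; M = {v}; P = {t}

From (2): w ∈ B.
(3): u matches w: u ∈ B.
(4) (exactly one): t ∈ P.
(1) (exactly one): v ∈ M.
(5): only 4 candidates remain for B, so all are in.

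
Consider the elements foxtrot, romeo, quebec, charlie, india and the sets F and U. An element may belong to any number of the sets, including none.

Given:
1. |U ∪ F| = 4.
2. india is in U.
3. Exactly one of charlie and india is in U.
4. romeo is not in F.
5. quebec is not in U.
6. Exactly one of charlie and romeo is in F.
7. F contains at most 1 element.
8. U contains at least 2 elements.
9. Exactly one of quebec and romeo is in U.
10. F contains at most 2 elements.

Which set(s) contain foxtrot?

From (2): india ∈ U.
From (4): romeo ∉ F.
From (5): quebec ∉ U.
(3) (exactly one): charlie ∉ U.
(6) (exactly one): charlie ∈ F.
(7): F already has 1, so the rest are out.
(9) (exactly one): romeo ∈ U.
Suppose foxtrot ∉ U: no assignment then satisfies all the clues, so foxtrot ∈ U.

foxtrot: U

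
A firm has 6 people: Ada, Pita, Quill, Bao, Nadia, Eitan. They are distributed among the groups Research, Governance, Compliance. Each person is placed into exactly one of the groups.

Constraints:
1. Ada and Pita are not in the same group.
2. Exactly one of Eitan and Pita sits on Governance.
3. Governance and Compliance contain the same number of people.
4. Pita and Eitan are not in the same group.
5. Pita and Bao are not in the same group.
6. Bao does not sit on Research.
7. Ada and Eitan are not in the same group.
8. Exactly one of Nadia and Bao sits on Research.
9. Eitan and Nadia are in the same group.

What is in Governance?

Governance = {Pita, Quill}

From (6): Bao ∉ Research.
(8) (exactly one): Nadia ∈ Research.
(9): Eitan matches Nadia: Eitan ∈ Research.
(2) (exactly one): Pita ∈ Governance.
(5): Bao ∉ Governance.
(7): Ada ∉ Research.
Only one group left: Bao ∈ Compliance.
(1): Ada ∉ Governance.
Only one group left: Ada ∈ Compliance.
Suppose Quill ∉ Governance: no assignment then satisfies all the clues, so Quill ∈ Governance.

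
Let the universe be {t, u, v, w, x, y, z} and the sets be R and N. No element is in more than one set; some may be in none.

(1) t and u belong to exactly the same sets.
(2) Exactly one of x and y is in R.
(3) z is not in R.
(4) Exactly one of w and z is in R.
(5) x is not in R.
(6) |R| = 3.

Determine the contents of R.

From (3): z ∉ R.
From (5): x ∉ R.
(2) (exactly one): y ∈ R.
(4) (exactly one): w ∈ R.
Suppose t ∈ R: no assignment then satisfies all the clues, so t ∉ R.

R = {v, w, y}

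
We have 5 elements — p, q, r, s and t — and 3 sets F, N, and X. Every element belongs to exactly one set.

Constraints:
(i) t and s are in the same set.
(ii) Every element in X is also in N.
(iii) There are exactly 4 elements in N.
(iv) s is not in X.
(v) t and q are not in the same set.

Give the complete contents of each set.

F = {q}; N = {p, r, s, t}; X = {}

From (iv): s ∉ X.
(i): t matches s: t ∉ X.
Suppose p ∈ F: no assignment then satisfies all the clues, so p ∉ F.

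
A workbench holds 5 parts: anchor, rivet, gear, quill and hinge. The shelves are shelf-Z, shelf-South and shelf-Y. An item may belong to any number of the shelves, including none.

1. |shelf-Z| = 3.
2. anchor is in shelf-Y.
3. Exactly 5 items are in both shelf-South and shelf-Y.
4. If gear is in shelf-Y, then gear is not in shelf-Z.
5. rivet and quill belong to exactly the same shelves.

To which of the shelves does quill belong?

quill: shelf-South, shelf-Y, shelf-Z

From (2): anchor ∈ shelf-Y.
Suppose quill ∉ shelf-Z: no assignment then satisfies all the clues, so quill ∈ shelf-Z.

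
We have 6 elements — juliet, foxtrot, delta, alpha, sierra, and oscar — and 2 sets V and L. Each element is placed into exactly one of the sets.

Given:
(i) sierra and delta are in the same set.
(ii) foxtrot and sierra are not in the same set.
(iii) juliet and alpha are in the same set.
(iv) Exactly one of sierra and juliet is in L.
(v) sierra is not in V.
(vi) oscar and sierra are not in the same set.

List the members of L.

From (v): sierra ∉ V.
(i): delta matches sierra: delta ∉ V.
Only one set left: delta ∈ L.
Only one set left: sierra ∈ L.
(ii): foxtrot ∉ L.
(iv) (exactly one): juliet ∉ L.
(vi): oscar ∉ L.
Only one set left: juliet ∈ V.
Only one set left: foxtrot ∈ V.
Only one set left: oscar ∈ V.
(iii): alpha matches juliet: alpha ∈ V.

L = {delta, sierra}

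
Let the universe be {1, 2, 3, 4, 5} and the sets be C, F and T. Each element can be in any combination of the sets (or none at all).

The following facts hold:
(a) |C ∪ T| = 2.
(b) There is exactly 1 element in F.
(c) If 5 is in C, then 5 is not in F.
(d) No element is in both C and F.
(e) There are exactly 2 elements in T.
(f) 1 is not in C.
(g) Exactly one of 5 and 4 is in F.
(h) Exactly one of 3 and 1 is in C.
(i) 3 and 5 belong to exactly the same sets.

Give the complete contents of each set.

C = {3, 5}; F = {4}; T = {3, 5}

From (f): 1 ∉ C.
(h) (exactly one): 3 ∈ C.
(i): 5 matches 3: 5 ∈ C.
(c): 5 ∉ F.
(d) (disjoint): 3 ∉ F.
(g) (exactly one): 4 ∈ F.
(b): F already has 1, so the rest are out.
(d) (disjoint): 4 ∉ C.
Suppose 1 ∈ T: no assignment then satisfies all the clues, so 1 ∉ T.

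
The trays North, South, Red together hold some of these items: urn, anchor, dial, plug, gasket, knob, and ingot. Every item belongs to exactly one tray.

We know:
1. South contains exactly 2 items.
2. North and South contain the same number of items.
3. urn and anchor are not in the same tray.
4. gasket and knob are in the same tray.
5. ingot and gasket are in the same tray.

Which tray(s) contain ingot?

ingot: Red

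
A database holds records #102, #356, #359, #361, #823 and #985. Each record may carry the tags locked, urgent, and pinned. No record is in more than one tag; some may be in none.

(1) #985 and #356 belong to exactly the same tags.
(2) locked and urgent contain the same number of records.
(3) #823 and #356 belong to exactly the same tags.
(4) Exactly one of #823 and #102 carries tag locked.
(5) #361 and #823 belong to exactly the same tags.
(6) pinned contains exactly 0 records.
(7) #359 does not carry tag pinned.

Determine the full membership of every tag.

locked = {#102}; urgent = {#359}; pinned = {}

From (7): #359 ∉ pinned.
(6): pinned already has 0, so the rest are out.
Suppose #102 ∉ locked: no assignment then satisfies all the clues, so #102 ∈ locked.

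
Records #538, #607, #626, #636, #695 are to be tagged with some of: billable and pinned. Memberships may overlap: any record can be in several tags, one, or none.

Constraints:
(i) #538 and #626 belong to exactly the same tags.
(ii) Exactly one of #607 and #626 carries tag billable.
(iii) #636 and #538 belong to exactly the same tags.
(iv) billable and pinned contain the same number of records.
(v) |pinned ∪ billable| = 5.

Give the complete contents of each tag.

billable = {#538, #626, #636, #695}; pinned = {#538, #607, #626, #636}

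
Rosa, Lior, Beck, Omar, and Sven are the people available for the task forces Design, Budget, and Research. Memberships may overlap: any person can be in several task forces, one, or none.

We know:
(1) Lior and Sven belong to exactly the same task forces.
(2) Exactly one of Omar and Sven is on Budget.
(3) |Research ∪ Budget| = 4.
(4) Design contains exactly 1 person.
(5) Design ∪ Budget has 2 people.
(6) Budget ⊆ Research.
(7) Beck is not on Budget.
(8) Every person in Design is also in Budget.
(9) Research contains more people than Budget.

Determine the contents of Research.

Research = {Lior, Omar, Rosa, Sven}

From (7): Beck ∉ Budget.
(8) contrapositive: Beck ∉ Design.
Suppose Rosa ∉ Research: no assignment then satisfies all the clues, so Rosa ∈ Research.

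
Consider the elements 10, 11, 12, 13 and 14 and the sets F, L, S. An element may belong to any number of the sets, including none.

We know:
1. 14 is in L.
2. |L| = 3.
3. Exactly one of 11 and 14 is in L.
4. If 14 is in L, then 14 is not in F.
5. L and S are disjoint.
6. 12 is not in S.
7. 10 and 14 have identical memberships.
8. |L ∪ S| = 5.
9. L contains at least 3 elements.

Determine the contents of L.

L = {10, 12, 14}

From (1): 14 ∈ L.
From (6): 12 ∉ S.
(3) (exactly one): 11 ∉ L.
(4): 14 ∉ F.
(5) (disjoint): 14 ∉ S.
(7): 10 matches 14: 10 ∉ F.
(7): 10 matches 14: 10 ∈ L.
(7): 10 matches 14: 10 ∉ S.
Suppose 12 ∉ L: no assignment then satisfies all the clues, so 12 ∈ L.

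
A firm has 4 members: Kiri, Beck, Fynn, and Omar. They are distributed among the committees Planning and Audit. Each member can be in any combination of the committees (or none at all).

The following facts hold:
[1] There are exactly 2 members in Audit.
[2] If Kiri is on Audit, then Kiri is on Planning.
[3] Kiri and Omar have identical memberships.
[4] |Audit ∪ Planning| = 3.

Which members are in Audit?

Audit = {Kiri, Omar}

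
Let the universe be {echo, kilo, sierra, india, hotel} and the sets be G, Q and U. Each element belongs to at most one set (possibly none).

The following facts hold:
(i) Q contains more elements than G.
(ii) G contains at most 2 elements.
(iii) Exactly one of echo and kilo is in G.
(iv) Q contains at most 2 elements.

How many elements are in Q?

2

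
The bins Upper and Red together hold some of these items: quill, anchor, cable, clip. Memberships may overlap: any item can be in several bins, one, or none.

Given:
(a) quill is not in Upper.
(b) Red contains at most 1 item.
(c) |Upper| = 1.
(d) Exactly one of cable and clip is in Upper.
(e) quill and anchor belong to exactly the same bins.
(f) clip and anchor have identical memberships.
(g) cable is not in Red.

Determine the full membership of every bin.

Upper = {cable}; Red = {}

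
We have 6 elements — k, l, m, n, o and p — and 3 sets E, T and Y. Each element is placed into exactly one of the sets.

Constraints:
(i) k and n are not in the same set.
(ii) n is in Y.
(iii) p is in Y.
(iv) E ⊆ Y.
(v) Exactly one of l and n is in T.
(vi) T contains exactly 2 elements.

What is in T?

From (ii): n ∈ Y.
From (iii): p ∈ Y.
(i): k ∉ Y.
(iv) contrapositive: k ∉ E.
(v) (exactly one): l ∈ T.
Only one set left: k ∈ T.
(vi): T already has 2, so the rest are out.

T = {k, l}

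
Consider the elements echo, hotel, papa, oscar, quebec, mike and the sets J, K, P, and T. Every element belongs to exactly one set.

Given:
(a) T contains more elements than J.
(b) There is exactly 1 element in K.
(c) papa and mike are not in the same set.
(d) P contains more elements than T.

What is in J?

J = {}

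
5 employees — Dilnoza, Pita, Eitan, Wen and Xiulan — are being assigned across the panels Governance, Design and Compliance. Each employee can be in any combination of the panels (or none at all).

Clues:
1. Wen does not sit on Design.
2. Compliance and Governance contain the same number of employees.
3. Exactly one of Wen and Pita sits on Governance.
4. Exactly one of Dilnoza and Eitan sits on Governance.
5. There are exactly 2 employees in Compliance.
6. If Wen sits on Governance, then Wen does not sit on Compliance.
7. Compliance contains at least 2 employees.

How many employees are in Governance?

2

From (1): Wen ∉ Design.
Suppose Xiulan ∈ Governance: no assignment then satisfies all the clues, so Xiulan ∉ Governance.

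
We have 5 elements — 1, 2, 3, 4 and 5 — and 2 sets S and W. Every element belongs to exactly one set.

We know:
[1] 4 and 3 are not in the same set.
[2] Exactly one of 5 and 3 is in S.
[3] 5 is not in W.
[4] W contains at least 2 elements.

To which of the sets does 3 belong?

3: W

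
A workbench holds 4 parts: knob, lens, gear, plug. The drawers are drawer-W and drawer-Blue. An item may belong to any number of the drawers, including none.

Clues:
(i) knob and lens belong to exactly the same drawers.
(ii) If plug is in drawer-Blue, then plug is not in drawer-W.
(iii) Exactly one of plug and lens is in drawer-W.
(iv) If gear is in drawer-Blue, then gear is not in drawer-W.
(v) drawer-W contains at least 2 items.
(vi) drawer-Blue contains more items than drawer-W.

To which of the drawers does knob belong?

knob: drawer-Blue, drawer-W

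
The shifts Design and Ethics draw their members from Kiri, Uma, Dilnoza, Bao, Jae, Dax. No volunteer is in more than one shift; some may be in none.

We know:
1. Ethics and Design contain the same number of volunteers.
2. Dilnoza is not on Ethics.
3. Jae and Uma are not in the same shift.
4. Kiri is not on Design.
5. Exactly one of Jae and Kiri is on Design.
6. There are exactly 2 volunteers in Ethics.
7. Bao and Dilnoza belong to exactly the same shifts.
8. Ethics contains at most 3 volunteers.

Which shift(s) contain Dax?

From (2): Dilnoza ∉ Ethics.
From (4): Kiri ∉ Design.
(5) (exactly one): Jae ∈ Design.
(7): Bao matches Dilnoza: Bao ∉ Ethics.
(3): Uma ∉ Design.
Suppose Dax ∉ Design: no assignment then satisfies all the clues, so Dax ∈ Design.

Dax: Design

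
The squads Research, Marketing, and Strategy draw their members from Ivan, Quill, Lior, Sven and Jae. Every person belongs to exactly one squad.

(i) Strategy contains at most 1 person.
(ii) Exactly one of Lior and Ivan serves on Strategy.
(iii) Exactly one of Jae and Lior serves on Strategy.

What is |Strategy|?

1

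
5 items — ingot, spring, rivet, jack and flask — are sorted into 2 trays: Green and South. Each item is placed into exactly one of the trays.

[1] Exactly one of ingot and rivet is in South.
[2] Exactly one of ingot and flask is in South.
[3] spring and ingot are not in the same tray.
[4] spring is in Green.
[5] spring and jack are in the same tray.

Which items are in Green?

Green = {flask, jack, rivet, spring}

From (4): spring ∈ Green.
(3): ingot ∉ Green.
(5): jack matches spring: jack ∈ Green.
Only one tray left: ingot ∈ South.
(1) (exactly one): rivet ∉ South.
(2) (exactly one): flask ∉ South.
Only one tray left: rivet ∈ Green.
Only one tray left: flask ∈ Green.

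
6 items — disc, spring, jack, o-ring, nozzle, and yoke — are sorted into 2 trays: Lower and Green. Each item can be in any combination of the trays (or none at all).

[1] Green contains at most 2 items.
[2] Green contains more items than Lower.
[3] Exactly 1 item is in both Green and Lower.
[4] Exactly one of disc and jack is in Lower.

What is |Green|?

2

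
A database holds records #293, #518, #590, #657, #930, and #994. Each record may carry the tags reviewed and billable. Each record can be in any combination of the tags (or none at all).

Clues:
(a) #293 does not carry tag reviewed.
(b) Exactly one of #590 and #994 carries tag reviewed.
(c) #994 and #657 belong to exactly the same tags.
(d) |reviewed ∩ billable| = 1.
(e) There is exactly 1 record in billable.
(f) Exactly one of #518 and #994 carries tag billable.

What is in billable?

billable = {#518}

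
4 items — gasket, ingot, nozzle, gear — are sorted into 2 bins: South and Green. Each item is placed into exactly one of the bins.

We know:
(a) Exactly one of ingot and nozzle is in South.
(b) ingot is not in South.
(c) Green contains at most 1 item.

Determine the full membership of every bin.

From (b): ingot ∉ South.
(a) (exactly one): nozzle ∈ South.
Only one bin left: ingot ∈ Green.
(c): Green already has 1, so the rest are out.
Only one bin left: gasket ∈ South.
Only one bin left: gear ∈ South.

South = {gasket, gear, nozzle}; Green = {ingot}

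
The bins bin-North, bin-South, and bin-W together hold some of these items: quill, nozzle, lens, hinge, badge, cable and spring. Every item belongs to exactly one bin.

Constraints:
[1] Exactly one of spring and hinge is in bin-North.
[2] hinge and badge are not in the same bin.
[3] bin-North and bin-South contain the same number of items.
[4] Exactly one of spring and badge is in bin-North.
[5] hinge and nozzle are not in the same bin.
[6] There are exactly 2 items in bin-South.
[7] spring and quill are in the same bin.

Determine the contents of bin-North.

bin-North = {quill, spring}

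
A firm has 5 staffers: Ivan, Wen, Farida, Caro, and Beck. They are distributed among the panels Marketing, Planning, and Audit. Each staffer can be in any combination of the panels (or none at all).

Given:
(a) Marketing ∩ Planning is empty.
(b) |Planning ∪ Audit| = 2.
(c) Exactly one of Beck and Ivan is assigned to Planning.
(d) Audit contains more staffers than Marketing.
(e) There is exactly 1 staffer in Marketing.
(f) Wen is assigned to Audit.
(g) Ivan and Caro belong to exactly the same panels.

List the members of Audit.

Audit = {Beck, Wen}

From (f): Wen ∈ Audit.
Suppose Ivan ∈ Audit: no assignment then satisfies all the clues, so Ivan ∉ Audit.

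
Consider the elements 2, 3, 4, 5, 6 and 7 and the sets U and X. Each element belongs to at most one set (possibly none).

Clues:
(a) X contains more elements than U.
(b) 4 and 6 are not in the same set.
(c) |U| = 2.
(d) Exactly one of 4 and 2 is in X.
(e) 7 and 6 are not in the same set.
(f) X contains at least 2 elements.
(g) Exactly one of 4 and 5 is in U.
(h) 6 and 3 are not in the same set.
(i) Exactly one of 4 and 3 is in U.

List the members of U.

U = {4, 7}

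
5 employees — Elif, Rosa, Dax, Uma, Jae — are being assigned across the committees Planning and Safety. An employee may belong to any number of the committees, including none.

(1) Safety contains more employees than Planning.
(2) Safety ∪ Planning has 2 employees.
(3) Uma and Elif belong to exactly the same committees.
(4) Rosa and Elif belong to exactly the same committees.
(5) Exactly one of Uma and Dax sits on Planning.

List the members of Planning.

Planning = {Dax}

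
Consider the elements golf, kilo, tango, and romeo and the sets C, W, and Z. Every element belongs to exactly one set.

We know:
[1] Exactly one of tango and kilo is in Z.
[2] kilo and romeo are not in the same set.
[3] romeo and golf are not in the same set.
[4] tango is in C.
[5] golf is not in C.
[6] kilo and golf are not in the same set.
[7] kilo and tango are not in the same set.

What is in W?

From (4): tango ∈ C.
From (5): golf ∉ C.
(1) (exactly one): kilo ∈ Z.
(2): romeo ∉ Z.
(6): golf ∉ Z.
Only one set left: golf ∈ W.
(3): romeo ∉ W.
Only one set left: romeo ∈ C.

W = {golf}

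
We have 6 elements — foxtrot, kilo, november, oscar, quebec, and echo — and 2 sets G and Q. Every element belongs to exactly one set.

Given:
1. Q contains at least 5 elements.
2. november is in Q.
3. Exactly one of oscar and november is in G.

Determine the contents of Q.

From (2): november ∈ Q.
(3) (exactly one): oscar ∈ G.
(1): only 5 candidates remain for Q, so all are in.

Q = {echo, foxtrot, kilo, november, quebec}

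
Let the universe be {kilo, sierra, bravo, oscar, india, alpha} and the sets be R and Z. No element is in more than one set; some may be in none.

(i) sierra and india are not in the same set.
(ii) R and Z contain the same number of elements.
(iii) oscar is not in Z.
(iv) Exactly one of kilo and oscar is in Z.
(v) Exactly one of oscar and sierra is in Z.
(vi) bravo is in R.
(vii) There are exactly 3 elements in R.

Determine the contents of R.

R = {bravo, india, oscar}

From (iii): oscar ∉ Z.
From (vi): bravo ∈ R.
(iv) (exactly one): kilo ∈ Z.
(v) (exactly one): sierra ∈ Z.
(i): india ∉ Z.
Suppose oscar ∉ R: no assignment then satisfies all the clues, so oscar ∈ R.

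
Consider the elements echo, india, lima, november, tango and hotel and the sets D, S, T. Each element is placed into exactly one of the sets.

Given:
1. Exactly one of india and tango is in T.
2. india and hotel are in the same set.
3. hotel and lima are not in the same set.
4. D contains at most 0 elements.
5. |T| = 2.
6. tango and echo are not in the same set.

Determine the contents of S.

S = {echo, hotel, india, november}

(4): D already has 0, so the rest are out.
Suppose echo ∉ S: no assignment then satisfies all the clues, so echo ∈ S.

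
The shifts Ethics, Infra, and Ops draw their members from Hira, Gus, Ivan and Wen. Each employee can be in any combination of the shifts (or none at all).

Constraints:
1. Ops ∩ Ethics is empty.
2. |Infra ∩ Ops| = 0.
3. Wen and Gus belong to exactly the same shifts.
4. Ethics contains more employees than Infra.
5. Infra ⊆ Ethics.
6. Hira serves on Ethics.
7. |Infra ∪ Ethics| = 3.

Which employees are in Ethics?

Ethics = {Gus, Hira, Wen}

From (6): Hira ∈ Ethics.
(1) (disjoint): Hira ∉ Ops.
Suppose Gus ∉ Ethics: no assignment then satisfies all the clues, so Gus ∈ Ethics.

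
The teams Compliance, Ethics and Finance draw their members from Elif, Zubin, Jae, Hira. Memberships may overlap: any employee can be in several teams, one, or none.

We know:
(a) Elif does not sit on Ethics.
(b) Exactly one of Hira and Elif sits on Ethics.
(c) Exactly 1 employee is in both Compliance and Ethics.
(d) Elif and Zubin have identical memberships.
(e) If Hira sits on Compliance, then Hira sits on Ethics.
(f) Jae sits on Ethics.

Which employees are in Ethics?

From (a): Elif ∉ Ethics.
From (f): Jae ∈ Ethics.
(b) (exactly one): Hira ∈ Ethics.
(d): Zubin matches Elif: Zubin ∉ Ethics.

Ethics = {Hira, Jae}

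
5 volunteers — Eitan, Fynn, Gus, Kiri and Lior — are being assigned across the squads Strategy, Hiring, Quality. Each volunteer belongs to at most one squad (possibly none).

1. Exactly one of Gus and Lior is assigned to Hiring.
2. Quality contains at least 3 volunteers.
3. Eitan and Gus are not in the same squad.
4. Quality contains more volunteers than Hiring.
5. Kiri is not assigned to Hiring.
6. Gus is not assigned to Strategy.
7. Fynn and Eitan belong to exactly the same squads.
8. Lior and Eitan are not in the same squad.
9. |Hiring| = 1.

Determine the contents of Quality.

Quality = {Eitan, Fynn, Kiri}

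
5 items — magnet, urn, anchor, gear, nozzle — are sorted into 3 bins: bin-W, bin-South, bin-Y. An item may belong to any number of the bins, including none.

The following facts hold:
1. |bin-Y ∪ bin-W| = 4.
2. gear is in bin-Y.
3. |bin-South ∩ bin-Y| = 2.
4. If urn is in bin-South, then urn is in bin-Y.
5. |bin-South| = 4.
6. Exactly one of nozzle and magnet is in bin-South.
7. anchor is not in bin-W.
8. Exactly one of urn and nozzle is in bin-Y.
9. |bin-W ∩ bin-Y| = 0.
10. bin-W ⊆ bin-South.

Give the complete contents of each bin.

bin-W = {nozzle}; bin-South = {anchor, gear, nozzle, urn}; bin-Y = {gear, magnet, urn}

From (2): gear ∈ bin-Y.
From (7): anchor ∉ bin-W.
Suppose magnet ∈ bin-W: no assignment then satisfies all the clues, so magnet ∉ bin-W.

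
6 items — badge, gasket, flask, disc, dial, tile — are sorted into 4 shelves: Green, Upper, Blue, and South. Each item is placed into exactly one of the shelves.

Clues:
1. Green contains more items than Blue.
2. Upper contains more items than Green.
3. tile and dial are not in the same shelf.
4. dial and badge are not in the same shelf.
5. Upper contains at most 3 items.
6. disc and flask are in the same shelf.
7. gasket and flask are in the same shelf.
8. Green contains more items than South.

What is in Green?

Green = {badge, tile}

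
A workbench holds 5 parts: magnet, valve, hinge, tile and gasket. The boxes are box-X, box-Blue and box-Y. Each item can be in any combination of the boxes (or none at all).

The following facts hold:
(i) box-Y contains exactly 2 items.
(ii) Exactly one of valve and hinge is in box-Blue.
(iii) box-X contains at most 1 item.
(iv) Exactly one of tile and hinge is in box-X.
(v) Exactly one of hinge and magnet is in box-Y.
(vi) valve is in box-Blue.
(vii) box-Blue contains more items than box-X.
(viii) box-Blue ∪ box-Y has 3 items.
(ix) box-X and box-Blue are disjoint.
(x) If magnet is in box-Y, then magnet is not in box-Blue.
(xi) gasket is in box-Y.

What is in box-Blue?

box-Blue = {gasket, valve}

From (vi): valve ∈ box-Blue.
From (xi): gasket ∈ box-Y.
(ii) (exactly one): hinge ∉ box-Blue.
(ix) (disjoint): valve ∉ box-X.
Suppose magnet ∈ box-Blue: no assignment then satisfies all the clues, so magnet ∉ box-Blue.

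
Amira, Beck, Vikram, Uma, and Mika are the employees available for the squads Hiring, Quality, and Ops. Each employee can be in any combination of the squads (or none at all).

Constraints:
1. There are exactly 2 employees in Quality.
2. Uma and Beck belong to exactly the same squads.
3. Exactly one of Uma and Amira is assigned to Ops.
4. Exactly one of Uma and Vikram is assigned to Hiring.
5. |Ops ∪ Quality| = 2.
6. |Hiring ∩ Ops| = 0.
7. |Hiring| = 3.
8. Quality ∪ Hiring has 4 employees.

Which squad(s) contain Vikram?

Vikram: none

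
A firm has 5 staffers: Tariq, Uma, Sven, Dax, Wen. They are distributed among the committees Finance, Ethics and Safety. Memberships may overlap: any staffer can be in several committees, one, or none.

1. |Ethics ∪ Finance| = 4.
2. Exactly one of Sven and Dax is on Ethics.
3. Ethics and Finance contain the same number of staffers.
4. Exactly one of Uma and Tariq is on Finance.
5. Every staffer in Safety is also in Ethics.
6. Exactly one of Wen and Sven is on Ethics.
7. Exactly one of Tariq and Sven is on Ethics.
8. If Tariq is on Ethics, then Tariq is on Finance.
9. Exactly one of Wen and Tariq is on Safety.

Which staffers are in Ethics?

Ethics = {Dax, Tariq, Wen}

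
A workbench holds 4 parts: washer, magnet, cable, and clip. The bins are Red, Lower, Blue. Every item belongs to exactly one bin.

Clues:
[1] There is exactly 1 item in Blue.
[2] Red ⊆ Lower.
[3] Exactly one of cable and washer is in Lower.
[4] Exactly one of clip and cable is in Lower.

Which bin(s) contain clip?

clip: Lower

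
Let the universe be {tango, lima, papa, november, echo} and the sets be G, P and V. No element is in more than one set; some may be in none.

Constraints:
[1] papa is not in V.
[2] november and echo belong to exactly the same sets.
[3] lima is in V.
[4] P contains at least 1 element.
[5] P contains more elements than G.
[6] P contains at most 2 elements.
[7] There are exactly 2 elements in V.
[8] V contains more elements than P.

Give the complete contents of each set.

G = {}; P = {papa}; V = {lima, tango}

From (1): papa ∉ V.
From (3): lima ∈ V.
Suppose tango ∈ G: no assignment then satisfies all the clues, so tango ∉ G.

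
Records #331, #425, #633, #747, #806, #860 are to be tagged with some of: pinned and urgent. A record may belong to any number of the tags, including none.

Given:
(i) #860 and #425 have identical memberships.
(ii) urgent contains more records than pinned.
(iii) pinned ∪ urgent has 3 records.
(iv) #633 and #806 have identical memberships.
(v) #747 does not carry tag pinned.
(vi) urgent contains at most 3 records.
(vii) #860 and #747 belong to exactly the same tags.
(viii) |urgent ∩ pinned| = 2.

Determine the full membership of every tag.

pinned = {#633, #806}; urgent = {#331, #633, #806}

From (v): #747 ∉ pinned.
(vii): #860 matches #747: #860 ∉ pinned.
(i): #425 matches #860: #425 ∉ pinned.
Suppose #331 ∈ pinned: no assignment then satisfies all the clues, so #331 ∉ pinned.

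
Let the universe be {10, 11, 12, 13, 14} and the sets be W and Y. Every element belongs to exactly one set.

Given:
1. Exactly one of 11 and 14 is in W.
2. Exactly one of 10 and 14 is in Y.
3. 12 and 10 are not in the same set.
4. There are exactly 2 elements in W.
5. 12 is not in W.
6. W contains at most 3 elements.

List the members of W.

From (5): 12 ∉ W.
Only one set left: 12 ∈ Y.
(3): 10 ∉ Y.
Only one set left: 10 ∈ W.
(2) (exactly one): 14 ∈ Y.
(1) (exactly one): 11 ∈ W.
(4): W already has 2, so the rest are out.
Only one set left: 13 ∈ Y.

W = {10, 11}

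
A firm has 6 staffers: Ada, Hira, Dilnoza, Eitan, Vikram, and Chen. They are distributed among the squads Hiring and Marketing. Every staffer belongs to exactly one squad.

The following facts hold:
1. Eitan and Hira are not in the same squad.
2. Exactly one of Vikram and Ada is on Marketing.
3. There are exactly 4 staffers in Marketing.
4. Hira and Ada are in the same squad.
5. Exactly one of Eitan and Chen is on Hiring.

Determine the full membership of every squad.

Hiring = {Eitan, Vikram}; Marketing = {Ada, Chen, Dilnoza, Hira}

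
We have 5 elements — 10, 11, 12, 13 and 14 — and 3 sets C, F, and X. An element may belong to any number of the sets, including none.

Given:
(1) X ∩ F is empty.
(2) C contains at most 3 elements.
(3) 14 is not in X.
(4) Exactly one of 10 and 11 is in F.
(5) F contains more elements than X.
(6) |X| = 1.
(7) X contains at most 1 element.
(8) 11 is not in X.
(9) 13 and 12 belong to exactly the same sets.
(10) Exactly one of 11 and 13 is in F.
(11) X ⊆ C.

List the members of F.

F = {11, 14}

From (3): 14 ∉ X.
From (8): 11 ∉ X.
Suppose 10 ∈ F: no assignment then satisfies all the clues, so 10 ∉ F.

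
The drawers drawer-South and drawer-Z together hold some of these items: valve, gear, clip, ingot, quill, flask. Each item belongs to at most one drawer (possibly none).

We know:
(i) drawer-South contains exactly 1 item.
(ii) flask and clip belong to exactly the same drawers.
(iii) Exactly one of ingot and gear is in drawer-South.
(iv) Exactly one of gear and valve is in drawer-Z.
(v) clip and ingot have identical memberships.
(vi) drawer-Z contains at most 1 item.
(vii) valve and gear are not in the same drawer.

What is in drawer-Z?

drawer-Z = {valve}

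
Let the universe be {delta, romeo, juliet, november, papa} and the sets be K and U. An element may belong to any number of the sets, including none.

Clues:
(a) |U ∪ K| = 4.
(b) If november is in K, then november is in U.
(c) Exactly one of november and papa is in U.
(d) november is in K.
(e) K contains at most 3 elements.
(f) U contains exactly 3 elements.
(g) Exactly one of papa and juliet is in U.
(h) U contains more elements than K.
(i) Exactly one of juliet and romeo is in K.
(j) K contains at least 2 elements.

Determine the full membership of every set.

K = {november, romeo}; U = {delta, juliet, november}

From (d): november ∈ K.
(b): november ∈ U.
(c) (exactly one): papa ∉ U.
(g) (exactly one): juliet ∈ U.
Suppose delta ∈ K: no assignment then satisfies all the clues, so delta ∉ K.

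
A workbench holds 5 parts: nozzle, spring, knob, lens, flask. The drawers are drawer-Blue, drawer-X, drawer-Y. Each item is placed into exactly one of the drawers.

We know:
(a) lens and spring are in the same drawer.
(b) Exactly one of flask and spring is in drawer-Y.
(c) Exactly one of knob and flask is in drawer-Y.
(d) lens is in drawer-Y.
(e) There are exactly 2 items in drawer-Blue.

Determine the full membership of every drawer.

From (d): lens ∈ drawer-Y.
(a): spring matches lens: spring ∉ drawer-Blue.
(a): spring matches lens: spring ∉ drawer-X.
(a): spring matches lens: spring ∈ drawer-Y.
(b) (exactly one): flask ∉ drawer-Y.
(c) (exactly one): knob ∈ drawer-Y.
(e): only 2 candidates remain for drawer-Blue, so all are in.

drawer-Blue = {flask, nozzle}; drawer-X = {}; drawer-Y = {knob, lens, spring}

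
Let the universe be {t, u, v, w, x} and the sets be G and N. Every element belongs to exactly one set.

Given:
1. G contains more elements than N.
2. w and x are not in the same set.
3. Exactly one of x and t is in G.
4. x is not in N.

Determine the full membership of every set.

G = {u, v, x}; N = {t, w}

From (4): x ∉ N.
Only one set left: x ∈ G.
(2): w ∉ G.
(3) (exactly one): t ∉ G.
Only one set left: t ∈ N.
Only one set left: w ∈ N.
Suppose u ∉ G: no assignment then satisfies all the clues, so u ∈ G.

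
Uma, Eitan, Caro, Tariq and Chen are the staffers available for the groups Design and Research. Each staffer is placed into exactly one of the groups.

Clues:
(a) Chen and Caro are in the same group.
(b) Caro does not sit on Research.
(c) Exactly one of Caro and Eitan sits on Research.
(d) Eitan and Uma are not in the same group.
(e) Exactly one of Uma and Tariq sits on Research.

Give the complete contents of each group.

From (b): Caro ∉ Research.
(a): Chen matches Caro: Chen ∉ Research.
(c) (exactly one): Eitan ∈ Research.
(d): Uma ∉ Research.
(e) (exactly one): Tariq ∈ Research.
Only one group left: Uma ∈ Design.
Only one group left: Caro ∈ Design.
Only one group left: Chen ∈ Design.

Design = {Caro, Chen, Uma}; Research = {Eitan, Tariq}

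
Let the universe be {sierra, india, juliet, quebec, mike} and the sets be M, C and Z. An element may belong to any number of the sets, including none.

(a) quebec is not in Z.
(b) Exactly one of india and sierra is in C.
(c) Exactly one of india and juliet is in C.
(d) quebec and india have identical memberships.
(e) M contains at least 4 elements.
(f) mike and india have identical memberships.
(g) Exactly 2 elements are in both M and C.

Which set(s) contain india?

From (a): quebec ∉ Z.
(d): india matches quebec: india ∉ Z.
(f): mike matches india: mike ∉ Z.
Suppose india ∉ M: no assignment then satisfies all the clues, so india ∈ M.

india: M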